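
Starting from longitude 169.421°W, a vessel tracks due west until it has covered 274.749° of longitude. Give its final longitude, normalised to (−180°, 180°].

Start at -169.421°; shift −274.749° → -444.170°.
-444.170° lies outside (−180°, 180°]; add 360° → -84.170°.

84.170°W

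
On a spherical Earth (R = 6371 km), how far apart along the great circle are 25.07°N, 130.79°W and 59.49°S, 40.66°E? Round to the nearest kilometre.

16131 km

Δλ = 40.66 − -130.79 = 171.45°.
Δφ = -59.49 − 25.07 = -84.56°.
a = sin²(Δφ/2) + cos φ₁ · cos φ₂ · sin²(Δλ/2) = 0.909903.
c = 2·atan2(√a, √(1−a)) = 2.53187 rad → d = 6371·c ≈ 16130.53 km.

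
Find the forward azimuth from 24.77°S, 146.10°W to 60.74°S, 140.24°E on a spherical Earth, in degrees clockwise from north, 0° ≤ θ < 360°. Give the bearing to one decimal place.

Δλ = 140.24 − -146.10 = 286.34°; wrapped into (−180°, 180°]: -73.66°.
θ = atan2( sin Δλ · cos φ₂ , cos φ₁ · sin φ₂ − sin φ₁ · cos φ₂ · cos Δλ )
  = atan2(-0.46903, -0.73453) = -147.440° → normalised to [0°, 360°): 212.560°.

212.6°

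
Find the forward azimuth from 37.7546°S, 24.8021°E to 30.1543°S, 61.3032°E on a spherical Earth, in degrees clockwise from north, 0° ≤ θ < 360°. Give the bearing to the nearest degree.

Δλ = 61.3032 − 24.8021 = 36.5011°.
θ = atan2( sin Δλ · cos φ₂ , cos φ₁ · sin φ₂ − sin φ₁ · cos φ₂ · cos Δλ )
  = atan2(0.51434, 0.02841) = 86.838° → normalised to [0°, 360°): 86.838°.

87°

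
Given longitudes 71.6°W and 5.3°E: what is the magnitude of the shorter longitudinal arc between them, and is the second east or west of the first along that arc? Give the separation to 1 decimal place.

Raw difference: 5.3 − -71.6 = 76.9°.
Normalise into (−180°, 180°]: 76.9° stays 76.9°.
Positive ⇒ the second point lies to the east; separation 76.9°.

76.9° east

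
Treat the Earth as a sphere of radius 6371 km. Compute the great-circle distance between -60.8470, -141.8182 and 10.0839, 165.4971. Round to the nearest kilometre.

Δλ = 165.4971 − -141.8182 = 307.3153°; wrapped into (−180°, 180°]: -52.6847°.
Δφ = 10.0839 − -60.8470 = 70.9309°.
a = sin²(Δφ/2) + cos φ₁ · cos φ₂ · sin²(Δλ/2) = 0.431083.
c = 2·atan2(√a, √(1−a)) = 1.43252 rad → d = 6371·c ≈ 9126.59 km.

9127 km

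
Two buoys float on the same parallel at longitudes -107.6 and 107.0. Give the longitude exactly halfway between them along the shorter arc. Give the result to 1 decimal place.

Signed shortest Δλ from -107.6° to +107.0° is -145.4°.
Midpoint longitude = -107.6° + (-145.4°)/2 = -107.6° − 72.7° = -180.3°.
Normalise into (−180°, 180°]: +179.7°.
(The naïve average (-107.6 + +107.0)/2 = -0.3° is on the wrong side of the globe.)

+179.7°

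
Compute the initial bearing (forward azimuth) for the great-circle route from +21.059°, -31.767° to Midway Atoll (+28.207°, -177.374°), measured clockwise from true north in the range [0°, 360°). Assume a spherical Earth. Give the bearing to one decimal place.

324.7°

Δλ = -177.374 − -31.767 = -145.607°.
θ = atan2( sin Δλ · cos φ₂ , cos φ₁ · sin φ₂ − sin φ₁ · cos φ₂ · cos Δλ )
  = atan2(-0.49779, 0.70239) = -35.325° → normalised to [0°, 360°): 324.675°.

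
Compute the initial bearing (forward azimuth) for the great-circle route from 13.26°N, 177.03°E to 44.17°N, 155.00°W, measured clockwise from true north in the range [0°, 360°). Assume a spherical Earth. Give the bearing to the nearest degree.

32°

Δλ = -155.00 − 177.03 = -332.03°; wrapped into (−180°, 180°]: 27.97°.
θ = atan2( sin Δλ · cos φ₂ , cos φ₁ · sin φ₂ − sin φ₁ · cos φ₂ · cos Δλ )
  = atan2(0.33641, 0.53291) = 32.263° → normalised to [0°, 360°): 32.263°.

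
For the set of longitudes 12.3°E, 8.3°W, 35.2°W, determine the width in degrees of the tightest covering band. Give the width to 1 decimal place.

Sort the longitudes: -35.2°, -8.3°, +12.3°.
Eastward gaps between consecutive values (wrapping around): 26.9°, 20.6°, 312.5°.
Largest gap = 312.5° ⇒ minimal covering band is its complement: 360° − 312.5° = 47.5°.
Band runs from -35.2° eastward to +12.3°.

47.5°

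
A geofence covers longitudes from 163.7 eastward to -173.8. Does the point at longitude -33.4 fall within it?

No

Band width going east from +163.7° to -173.8°: ((-173.8 − 163.7) mod 360) = 22.5°.
Offset of -33.4° east of the west edge: ((-33.4 − 163.7) mod 360) = 162.9°.
162.9° > 22.5° ⇒ outside.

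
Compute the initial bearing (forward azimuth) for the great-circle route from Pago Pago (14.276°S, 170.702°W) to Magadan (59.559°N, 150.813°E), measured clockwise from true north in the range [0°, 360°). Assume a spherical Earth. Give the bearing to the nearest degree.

341°

Δλ = 150.813 − -170.702 = 321.515°; wrapped into (−180°, 180°]: -38.485°.
θ = atan2( sin Δλ · cos φ₂ , cos φ₁ · sin φ₂ − sin φ₁ · cos φ₂ · cos Δλ )
  = atan2(-0.31529, 0.93332) = -18.666° → normalised to [0°, 360°): 341.334°.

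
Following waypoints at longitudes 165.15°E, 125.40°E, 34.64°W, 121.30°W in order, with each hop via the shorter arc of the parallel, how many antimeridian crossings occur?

0

Leg 1: +165.15° → +125.40°, shortest Δλ = -39.75° (west) — does not cross 180°.
Leg 2: +125.40° → -34.64°, shortest Δλ = -160.04° (west) — does not cross 180°.
Leg 3: -34.64° → -121.30°, shortest Δλ = -86.66° (west) — does not cross 180°.
Total crossings: 0.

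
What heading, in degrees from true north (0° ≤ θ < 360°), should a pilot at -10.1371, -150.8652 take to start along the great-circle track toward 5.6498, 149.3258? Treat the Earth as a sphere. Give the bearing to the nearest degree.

282°

Δλ = 149.3258 − -150.8652 = 300.1910°; wrapped into (−180°, 180°]: -59.8090°.
θ = atan2( sin Δλ · cos φ₂ , cos φ₁ · sin φ₂ − sin φ₁ · cos φ₂ · cos Δλ )
  = atan2(-0.86015, 0.18499) = -77.862° → normalised to [0°, 360°): 282.138°.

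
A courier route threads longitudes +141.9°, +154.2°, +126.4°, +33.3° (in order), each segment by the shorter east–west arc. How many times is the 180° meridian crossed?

Leg 1: +141.9° → +154.2°, shortest Δλ = 12.3° (east) — does not cross 180°.
Leg 2: +154.2° → +126.4°, shortest Δλ = -27.8° (west) — does not cross 180°.
Leg 3: +126.4° → +33.3°, shortest Δλ = -93.1° (west) — does not cross 180°.
Total crossings: 0.

0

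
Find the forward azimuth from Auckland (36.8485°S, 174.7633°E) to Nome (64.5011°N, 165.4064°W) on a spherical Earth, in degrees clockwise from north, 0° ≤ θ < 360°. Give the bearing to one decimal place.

8.6°

Δλ = -165.4064 − 174.7633 = -340.1697°; wrapped into (−180°, 180°]: 19.8303°.
θ = atan2( sin Δλ · cos φ₂ , cos φ₁ · sin φ₂ − sin φ₁ · cos φ₂ · cos Δλ )
  = atan2(0.14604, 0.96514) = 8.604° → normalised to [0°, 360°): 8.604°.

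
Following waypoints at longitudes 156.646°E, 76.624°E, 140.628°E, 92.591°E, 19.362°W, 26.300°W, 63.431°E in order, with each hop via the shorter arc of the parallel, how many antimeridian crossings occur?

Leg 1: +156.646° → +76.624°, shortest Δλ = -80.022° (west) — does not cross 180°.
Leg 2: +76.624° → +140.628°, shortest Δλ = 64.004° (east) — does not cross 180°.
Leg 3: +140.628° → +92.591°, shortest Δλ = -48.037° (west) — does not cross 180°.
Leg 4: +92.591° → -19.362°, shortest Δλ = -111.953° (west) — does not cross 180°.
Leg 5: -19.362° → -26.300°, shortest Δλ = -6.938° (west) — does not cross 180°.
Leg 6: -26.300° → +63.431°, shortest Δλ = 89.731° (east) — does not cross 180°.
Total crossings: 0.

0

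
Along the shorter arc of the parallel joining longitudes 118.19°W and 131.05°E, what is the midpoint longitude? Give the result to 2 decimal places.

Signed shortest Δλ from -118.19° to +131.05° is -110.76°.
Midpoint longitude = -118.19° + (-110.76°)/2 = -118.19° − 55.38° = -173.57°.
(The naïve average (-118.19 + +131.05)/2 = 6.43° is on the wrong side of the globe.)

173.57°W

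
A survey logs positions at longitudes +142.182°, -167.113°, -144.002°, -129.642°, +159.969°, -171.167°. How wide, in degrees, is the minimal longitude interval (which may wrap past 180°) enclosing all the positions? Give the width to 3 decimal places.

88.176°

Sort the longitudes: -171.167°, -167.113°, -144.002°, -129.642°, +142.182°, +159.969°.
Eastward gaps between consecutive values (wrapping around): 4.054°, 23.111°, 14.360°, 271.824°, 17.787°, 28.864°.
Largest gap = 271.824° ⇒ minimal covering band is its complement: 360° − 271.824° = 88.176°.
Band runs from +142.182° eastward to -129.642°, crossing the antimeridian.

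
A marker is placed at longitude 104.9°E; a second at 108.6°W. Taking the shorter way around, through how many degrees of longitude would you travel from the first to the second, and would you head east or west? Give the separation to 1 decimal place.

Raw difference: -108.6 − 104.9 = -213.5°.
Normalise into (−180°, 180°]: -213.5° + 360° = 146.5°.
Positive ⇒ the second point lies to the east; separation 146.5°.

146.5° east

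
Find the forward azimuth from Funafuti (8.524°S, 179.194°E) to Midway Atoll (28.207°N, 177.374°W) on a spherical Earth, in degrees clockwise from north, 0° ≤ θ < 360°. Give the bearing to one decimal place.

5.0°

Δλ = -177.374 − 179.194 = -356.568°; wrapped into (−180°, 180°]: 3.432°.
θ = atan2( sin Δλ · cos φ₂ , cos φ₁ · sin φ₂ − sin φ₁ · cos φ₂ · cos Δλ )
  = atan2(0.05275, 0.59782) = 5.043° → normalised to [0°, 360°): 5.043°.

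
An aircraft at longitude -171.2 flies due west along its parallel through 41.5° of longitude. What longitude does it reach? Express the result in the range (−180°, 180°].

Start at -171.2°; shift −41.5° → -212.7°.
-212.7° lies outside (−180°, 180°]; add 360° → +147.3°.

+147.3°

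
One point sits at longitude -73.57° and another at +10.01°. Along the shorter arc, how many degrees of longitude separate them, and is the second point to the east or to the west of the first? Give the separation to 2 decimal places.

Raw difference: 10.01 − -73.57 = 83.58°.
Normalise into (−180°, 180°]: 83.58° stays 83.58°.
Positive ⇒ the second point lies to the east; separation 83.58°.

83.58° east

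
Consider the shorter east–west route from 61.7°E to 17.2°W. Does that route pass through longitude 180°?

No

Signed shortest Δλ = ((-17.2 − 61.7 + 180) mod 360) − 180 = -78.9°.
Going west by 78.9° from +61.7° reaches -17.2° without touching 180°.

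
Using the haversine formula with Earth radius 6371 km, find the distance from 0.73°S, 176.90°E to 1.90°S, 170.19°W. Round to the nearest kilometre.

Δλ = -170.19 − 176.90 = -347.09°; wrapped into (−180°, 180°]: 12.91°.
Δφ = -1.90 − -0.73 = -1.17°.
a = sin²(Δφ/2) + cos φ₁ · cos φ₂ · sin²(Δλ/2) = 0.012735.
c = 2·atan2(√a, √(1−a)) = 0.22618 rad → d = 6371·c ≈ 1441.01 km.

1441 km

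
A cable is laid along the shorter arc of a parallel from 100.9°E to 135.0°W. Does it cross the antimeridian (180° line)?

Naïve |-135.0 − 100.9| = 235.9° > 180°, so the shorter arc goes the other way round — across 180°.
Signed shortest Δλ = ((-135.0 − 100.9 + 180) mod 360) − 180 = 124.1°.
Going east by 124.1° from +100.9° passes through 180° before reaching -135.0°.

Yes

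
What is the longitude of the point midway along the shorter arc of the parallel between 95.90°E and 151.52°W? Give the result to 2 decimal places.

Signed shortest Δλ from +95.90° to -151.52° is +112.58°.
Midpoint longitude = +95.90° + (+112.58°)/2 = +95.90° + 56.29° = +152.19°.
(The naïve average (+95.90 + -151.52)/2 = -27.81° is on the wrong side of the globe.)

152.19°E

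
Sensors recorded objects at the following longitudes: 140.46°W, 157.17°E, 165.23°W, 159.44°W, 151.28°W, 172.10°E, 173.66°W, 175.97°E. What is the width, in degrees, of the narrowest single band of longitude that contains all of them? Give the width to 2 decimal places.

Sort the longitudes: -173.66°, -165.23°, -159.44°, -151.28°, -140.46°, +157.17°, +172.10°, +175.97°.
Eastward gaps between consecutive values (wrapping around): 8.43°, 5.79°, 8.16°, 10.82°, 297.63°, 14.93°, 3.87°, 10.37°.
Largest gap = 297.63° ⇒ minimal covering band is its complement: 360° − 297.63° = 62.37°.
Band runs from +157.17° eastward to -140.46°, crossing the antimeridian.

62.37°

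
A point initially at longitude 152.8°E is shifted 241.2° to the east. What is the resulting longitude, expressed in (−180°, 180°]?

Start at +152.8°; shift +241.2° → +394.0°.
+394.0° lies outside (−180°, 180°]; subtract 360° → +34.0°.

34.0°E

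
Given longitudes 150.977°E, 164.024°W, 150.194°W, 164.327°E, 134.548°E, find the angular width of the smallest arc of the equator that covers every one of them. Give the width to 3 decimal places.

75.258°

Sort the longitudes: -164.024°, -150.194°, +134.548°, +150.977°, +164.327°.
Eastward gaps between consecutive values (wrapping around): 13.830°, 284.742°, 16.429°, 13.350°, 31.649°.
Largest gap = 284.742° ⇒ minimal covering band is its complement: 360° − 284.742° = 75.258°.
Band runs from +134.548° eastward to -150.194°, crossing the antimeridian.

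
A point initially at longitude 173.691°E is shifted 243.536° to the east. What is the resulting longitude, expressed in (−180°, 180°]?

57.227°E

Start at +173.691°; shift +243.536° → +417.227°.
+417.227° lies outside (−180°, 180°]; subtract 360° → +57.227°.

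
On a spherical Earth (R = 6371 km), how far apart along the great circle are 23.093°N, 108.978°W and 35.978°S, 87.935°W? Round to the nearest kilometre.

Δλ = -87.935 − -108.978 = 21.043°.
Δφ = -35.978 − 23.093 = -59.071°.
a = sin²(Δφ/2) + cos φ₁ · cos φ₂ · sin²(Δλ/2) = 0.267834.
c = 2·atan2(√a, √(1−a)) = 1.08792 rad → d = 6371·c ≈ 6931.11 km.

6931 km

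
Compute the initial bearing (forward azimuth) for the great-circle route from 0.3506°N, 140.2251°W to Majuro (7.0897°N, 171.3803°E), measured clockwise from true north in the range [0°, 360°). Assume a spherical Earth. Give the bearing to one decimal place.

Δλ = 171.3803 − -140.2251 = 311.6054°; wrapped into (−180°, 180°]: -48.3946°.
θ = atan2( sin Δλ · cos φ₂ , cos φ₁ · sin φ₂ − sin φ₁ · cos φ₂ · cos Δλ )
  = atan2(-0.74202, 0.11939) = -80.860° → normalised to [0°, 360°): 279.140°.

279.1°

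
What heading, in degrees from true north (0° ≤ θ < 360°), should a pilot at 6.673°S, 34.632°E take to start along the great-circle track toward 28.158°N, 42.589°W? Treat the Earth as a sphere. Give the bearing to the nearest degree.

Δλ = -42.589 − 34.632 = -77.221°.
θ = atan2( sin Δλ · cos φ₂ , cos φ₁ · sin φ₂ − sin φ₁ · cos φ₂ · cos Δλ )
  = atan2(-0.85981, 0.49137) = -60.253° → normalised to [0°, 360°): 299.747°.

300°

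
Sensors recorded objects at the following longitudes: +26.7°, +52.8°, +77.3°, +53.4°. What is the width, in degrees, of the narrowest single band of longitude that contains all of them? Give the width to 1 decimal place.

50.6°

Sort the longitudes: +26.7°, +52.8°, +53.4°, +77.3°.
Eastward gaps between consecutive values (wrapping around): 26.1°, 0.6°, 23.9°, 309.4°.
Largest gap = 309.4° ⇒ minimal covering band is its complement: 360° − 309.4° = 50.6°.
Band runs from +26.7° eastward to +77.3°.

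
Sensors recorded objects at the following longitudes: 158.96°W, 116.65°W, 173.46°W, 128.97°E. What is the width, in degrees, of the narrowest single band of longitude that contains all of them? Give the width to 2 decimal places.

Sort the longitudes: -173.46°, -158.96°, -116.65°, +128.97°.
Eastward gaps between consecutive values (wrapping around): 14.50°, 42.31°, 245.62°, 57.57°.
Largest gap = 245.62° ⇒ minimal covering band is its complement: 360° − 245.62° = 114.38°.
Band runs from +128.97° eastward to -116.65°, crossing the antimeridian.

114.38°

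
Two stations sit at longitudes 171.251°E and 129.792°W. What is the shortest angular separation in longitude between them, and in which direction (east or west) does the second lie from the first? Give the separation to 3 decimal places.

Raw difference: -129.792 − 171.251 = -301.043°.
Normalise into (−180°, 180°]: -301.043° + 360° = 58.957°.
Positive ⇒ the second point lies to the east; separation 58.957°.

58.957° east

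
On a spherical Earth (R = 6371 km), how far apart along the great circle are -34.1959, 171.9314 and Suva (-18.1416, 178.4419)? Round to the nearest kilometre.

Δλ = 178.4419 − 171.9314 = 6.5105°.
Δφ = -18.1416 − -34.1959 = 16.0543°.
a = sin²(Δφ/2) + cos φ₁ · cos φ₂ · sin²(Δλ/2) = 0.022034.
c = 2·atan2(√a, √(1−a)) = 0.29798 rad → d = 6371·c ≈ 1898.44 km.

1898 km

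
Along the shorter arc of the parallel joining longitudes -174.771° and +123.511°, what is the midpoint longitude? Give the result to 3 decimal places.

Signed shortest Δλ from -174.771° to +123.511° is -61.718°.
Midpoint longitude = -174.771° + (-61.718°)/2 = -174.771° − 30.859° = -205.630°.
Normalise into (−180°, 180°]: +154.370°.
(The naïve average (-174.771 + +123.511)/2 = -25.63° is on the wrong side of the globe.)

+154.370°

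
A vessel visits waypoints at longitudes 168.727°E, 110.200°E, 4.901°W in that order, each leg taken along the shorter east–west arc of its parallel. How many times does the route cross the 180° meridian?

Leg 1: +168.727° → +110.200°, shortest Δλ = -58.527° (west) — does not cross 180°.
Leg 2: +110.200° → -4.901°, shortest Δλ = -115.101° (west) — does not cross 180°.
Total crossings: 0.

0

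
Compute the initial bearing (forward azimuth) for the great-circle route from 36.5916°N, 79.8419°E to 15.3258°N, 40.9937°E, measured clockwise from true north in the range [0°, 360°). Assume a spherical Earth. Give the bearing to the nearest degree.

249°

Δλ = 40.9937 − 79.8419 = -38.8482°.
θ = atan2( sin Δλ · cos φ₂ , cos φ₁ · sin φ₂ − sin φ₁ · cos φ₂ · cos Δλ )
  = atan2(-0.60495, -0.23553) = -111.273° → normalised to [0°, 360°): 248.727°.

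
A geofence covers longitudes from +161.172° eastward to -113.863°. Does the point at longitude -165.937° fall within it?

Yes

Band width going east from +161.172° to -113.863°: ((-113.863 − 161.172) mod 360) = 84.965°.
Offset of -165.937° east of the west edge: ((-165.937 − 161.172) mod 360) = 32.891°.
32.891° ≤ 84.965° ⇒ inside.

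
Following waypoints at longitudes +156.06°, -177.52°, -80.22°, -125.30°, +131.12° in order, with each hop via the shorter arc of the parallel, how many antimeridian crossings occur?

Leg 1: +156.06° → -177.52°, shortest Δλ = 26.42° (east) — crosses 180°.
Leg 2: -177.52° → -80.22°, shortest Δλ = 97.3° (east) — does not cross 180°.
Leg 3: -80.22° → -125.30°, shortest Δλ = -45.08° (west) — does not cross 180°.
Leg 4: -125.30° → +131.12°, shortest Δλ = -103.58° (west) — crosses 180°.
Total crossings: 2.

2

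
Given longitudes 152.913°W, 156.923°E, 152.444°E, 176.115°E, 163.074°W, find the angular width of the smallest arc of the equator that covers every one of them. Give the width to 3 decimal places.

Sort the longitudes: -163.074°, -152.913°, +152.444°, +156.923°, +176.115°.
Eastward gaps between consecutive values (wrapping around): 10.161°, 305.357°, 4.479°, 19.192°, 20.811°.
Largest gap = 305.357° ⇒ minimal covering band is its complement: 360° − 305.357° = 54.643°.
Band runs from +152.444° eastward to -152.913°, crossing the antimeridian.

54.643°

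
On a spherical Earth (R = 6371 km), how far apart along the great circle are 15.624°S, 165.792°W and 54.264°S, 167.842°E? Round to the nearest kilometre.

Δλ = 167.842 − -165.792 = 333.634°; wrapped into (−180°, 180°]: -26.366°.
Δφ = -54.264 − -15.624 = -38.640°.
a = sin²(Δφ/2) + cos φ₁ · cos φ₂ · sin²(Δλ/2) = 0.138713.
c = 2·atan2(√a, √(1−a)) = 0.76328 rad → d = 6371·c ≈ 4862.84 km.

4863 km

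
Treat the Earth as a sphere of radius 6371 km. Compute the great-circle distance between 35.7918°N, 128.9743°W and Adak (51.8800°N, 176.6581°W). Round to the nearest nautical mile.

2230 nmi

Δλ = -176.6581 − -128.9743 = -47.6838°.
Δφ = 51.8800 − 35.7918 = 16.0882°.
a = sin²(Δφ/2) + cos φ₁ · cos φ₂ · sin²(Δλ/2) = 0.101396.
c = 2·atan2(√a, √(1−a)) = 0.64814 rad → d = 6371·c ≈ 4129.30 km ≈ 2229.64 nmi.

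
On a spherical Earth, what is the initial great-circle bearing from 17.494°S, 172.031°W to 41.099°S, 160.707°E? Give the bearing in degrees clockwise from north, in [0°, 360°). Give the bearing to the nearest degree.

Δλ = 160.707 − -172.031 = 332.738°; wrapped into (−180°, 180°]: -27.262°.
θ = atan2( sin Δλ · cos φ₂ , cos φ₁ · sin φ₂ − sin φ₁ · cos φ₂ · cos Δλ )
  = atan2(-0.34518, -0.42559) = -140.956° → normalised to [0°, 360°): 219.044°.

219°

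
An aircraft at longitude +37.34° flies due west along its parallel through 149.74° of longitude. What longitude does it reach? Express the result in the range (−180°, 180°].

-112.40°

Start at +37.34°; shift −149.74° → -112.40°.
-112.40° already lies in (−180°, 180°].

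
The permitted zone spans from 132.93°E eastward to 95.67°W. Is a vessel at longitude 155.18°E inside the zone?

Yes

Band width going east from +132.93° to -95.67°: ((-95.67 − 132.93) mod 360) = 131.40°.
Offset of +155.18° east of the west edge: ((155.18 − 132.93) mod 360) = 22.25°.
22.25° ≤ 131.40° ⇒ inside.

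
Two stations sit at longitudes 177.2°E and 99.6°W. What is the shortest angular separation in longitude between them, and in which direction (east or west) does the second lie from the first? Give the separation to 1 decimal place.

83.2° east

Raw difference: -99.6 − 177.2 = -276.8°.
Normalise into (−180°, 180°]: -276.8° + 360° = 83.2°.
Positive ⇒ the second point lies to the east; separation 83.2°.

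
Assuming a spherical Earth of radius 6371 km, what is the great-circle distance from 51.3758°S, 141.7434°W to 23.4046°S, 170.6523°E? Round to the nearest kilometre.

5098 km

Δλ = 170.6523 − -141.7434 = 312.3957°; wrapped into (−180°, 180°]: -47.6043°.
Δφ = -23.4046 − -51.3758 = 27.9712°.
a = sin²(Δφ/2) + cos φ₁ · cos φ₂ · sin²(Δλ/2) = 0.151712.
c = 2·atan2(√a, √(1−a)) = 0.80018 rad → d = 6371·c ≈ 5097.97 km.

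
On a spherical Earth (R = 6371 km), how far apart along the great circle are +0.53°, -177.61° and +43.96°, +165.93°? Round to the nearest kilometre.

Δλ = 165.93 − -177.61 = 343.54°; wrapped into (−180°, 180°]: -16.46°.
Δφ = 43.96 − 0.53 = 43.43°.
a = sin²(Δφ/2) + cos φ₁ · cos φ₂ · sin²(Δλ/2) = 0.151642.
c = 2·atan2(√a, √(1−a)) = 0.79999 rad → d = 6371·c ≈ 5096.72 km.

5097 km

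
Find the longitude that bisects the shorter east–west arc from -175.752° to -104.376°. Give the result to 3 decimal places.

Signed shortest Δλ from -175.752° to -104.376° is +71.376°.
Midpoint longitude = -175.752° + (+71.376°)/2 = -175.752° + 35.688° = -140.064°.

-140.064°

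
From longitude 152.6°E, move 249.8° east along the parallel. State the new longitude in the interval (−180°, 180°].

Start at +152.6°; shift +249.8° → +402.4°.
+402.4° lies outside (−180°, 180°]; subtract 360° → +42.4°.

42.4°E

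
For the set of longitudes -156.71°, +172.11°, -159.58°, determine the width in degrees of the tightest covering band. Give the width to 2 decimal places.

31.18°

Sort the longitudes: -159.58°, -156.71°, +172.11°.
Eastward gaps between consecutive values (wrapping around): 2.87°, 328.82°, 28.31°.
Largest gap = 328.82° ⇒ minimal covering band is its complement: 360° − 328.82° = 31.18°.
Band runs from +172.11° eastward to -156.71°, crossing the antimeridian.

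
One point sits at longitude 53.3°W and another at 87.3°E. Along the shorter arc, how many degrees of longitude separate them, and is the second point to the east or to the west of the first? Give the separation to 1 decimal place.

Raw difference: 87.3 − -53.3 = 140.6°.
Normalise into (−180°, 180°]: 140.6° stays 140.6°.
Positive ⇒ the second point lies to the east; separation 140.6°.

140.6° east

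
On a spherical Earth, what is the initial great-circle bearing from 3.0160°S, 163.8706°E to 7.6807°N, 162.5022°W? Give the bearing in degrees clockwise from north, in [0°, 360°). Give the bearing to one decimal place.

72.1°

Δλ = -162.5022 − 163.8706 = -326.3728°; wrapped into (−180°, 180°]: 33.6272°.
θ = atan2( sin Δλ · cos φ₂ , cos φ₁ · sin φ₂ − sin φ₁ · cos φ₂ · cos Δλ )
  = atan2(0.54882, 0.17688) = 72.136° → normalised to [0°, 360°): 72.136°.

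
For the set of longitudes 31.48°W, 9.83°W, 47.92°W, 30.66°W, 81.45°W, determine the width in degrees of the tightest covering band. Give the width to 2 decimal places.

Sort the longitudes: -81.45°, -47.92°, -31.48°, -30.66°, -9.83°.
Eastward gaps between consecutive values (wrapping around): 33.53°, 16.44°, 0.82°, 20.83°, 288.38°.
Largest gap = 288.38° ⇒ minimal covering band is its complement: 360° − 288.38° = 71.62°.
Band runs from -81.45° eastward to -9.83°.

71.62°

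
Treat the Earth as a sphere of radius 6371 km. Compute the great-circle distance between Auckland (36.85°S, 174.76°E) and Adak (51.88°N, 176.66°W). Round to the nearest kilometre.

Δλ = -176.66 − 174.76 = -351.42°; wrapped into (−180°, 180°]: 8.58°.
Δφ = 51.88 − -36.85 = 88.73°.
a = sin²(Δφ/2) + cos φ₁ · cos φ₂ · sin²(Δλ/2) = 0.491682.
c = 2·atan2(√a, √(1−a)) = 1.55416 rad → d = 6371·c ≈ 9901.55 km.

9902 km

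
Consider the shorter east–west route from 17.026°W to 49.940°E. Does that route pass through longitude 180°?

No

Signed shortest Δλ = ((49.940 − -17.026 + 180) mod 360) − 180 = 66.966°.
Going east by 66.966° from -17.026° reaches +49.940° without touching 180°.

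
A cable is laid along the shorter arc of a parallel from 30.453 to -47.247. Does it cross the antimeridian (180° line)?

No

Signed shortest Δλ = ((-47.247 − 30.453 + 180) mod 360) − 180 = -77.7°.
Going west by 77.7° from +30.453° reaches -47.247° without touching 180°.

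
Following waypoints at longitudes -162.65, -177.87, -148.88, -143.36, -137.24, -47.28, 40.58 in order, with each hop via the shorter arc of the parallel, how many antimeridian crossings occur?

0

Leg 1: -162.65° → -177.87°, shortest Δλ = -15.22° (west) — does not cross 180°.
Leg 2: -177.87° → -148.88°, shortest Δλ = 28.99° (east) — does not cross 180°.
Leg 3: -148.88° → -143.36°, shortest Δλ = 5.52° (east) — does not cross 180°.
Leg 4: -143.36° → -137.24°, shortest Δλ = 6.12° (east) — does not cross 180°.
Leg 5: -137.24° → -47.28°, shortest Δλ = 89.96° (east) — does not cross 180°.
Leg 6: -47.28° → +40.58°, shortest Δλ = 87.86° (east) — does not cross 180°.
Total crossings: 0.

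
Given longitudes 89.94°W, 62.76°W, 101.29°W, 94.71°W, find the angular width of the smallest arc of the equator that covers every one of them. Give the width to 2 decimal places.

Sort the longitudes: -101.29°, -94.71°, -89.94°, -62.76°.
Eastward gaps between consecutive values (wrapping around): 6.58°, 4.77°, 27.18°, 321.47°.
Largest gap = 321.47° ⇒ minimal covering band is its complement: 360° − 321.47° = 38.53°.
Band runs from -101.29° eastward to -62.76°.

38.53°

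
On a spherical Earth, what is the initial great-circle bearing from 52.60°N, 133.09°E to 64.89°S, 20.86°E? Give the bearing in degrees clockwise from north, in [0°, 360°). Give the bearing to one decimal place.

222.9°

Δλ = 20.86 − 133.09 = -112.23°.
θ = atan2( sin Δλ · cos φ₂ , cos φ₁ · sin φ₂ − sin φ₁ · cos φ₂ · cos Δλ )
  = atan2(-0.39282, -0.42244) = -137.081° → normalised to [0°, 360°): 222.919°.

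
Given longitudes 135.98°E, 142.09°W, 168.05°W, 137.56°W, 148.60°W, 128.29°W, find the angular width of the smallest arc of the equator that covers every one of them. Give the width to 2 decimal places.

Sort the longitudes: -168.05°, -148.60°, -142.09°, -137.56°, -128.29°, +135.98°.
Eastward gaps between consecutive values (wrapping around): 19.45°, 6.51°, 4.53°, 9.27°, 264.27°, 55.97°.
Largest gap = 264.27° ⇒ minimal covering band is its complement: 360° − 264.27° = 95.73°.
Band runs from +135.98° eastward to -128.29°, crossing the antimeridian.

95.73°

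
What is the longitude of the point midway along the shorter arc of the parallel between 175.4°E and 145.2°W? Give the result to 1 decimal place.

Signed shortest Δλ from +175.4° to -145.2° is +39.4°.
Midpoint longitude = +175.4° + (+39.4°)/2 = +175.4° + 19.7° = +195.1°.
Normalise into (−180°, 180°]: -164.9°.
(The naïve average (+175.4 + -145.2)/2 = 15.1° is on the wrong side of the globe.)

164.9°W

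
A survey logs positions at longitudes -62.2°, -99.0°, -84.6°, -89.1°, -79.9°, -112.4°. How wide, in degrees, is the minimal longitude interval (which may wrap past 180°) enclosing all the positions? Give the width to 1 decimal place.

Sort the longitudes: -112.4°, -99.0°, -89.1°, -84.6°, -79.9°, -62.2°.
Eastward gaps between consecutive values (wrapping around): 13.4°, 9.9°, 4.5°, 4.7°, 17.7°, 309.8°.
Largest gap = 309.8° ⇒ minimal covering band is its complement: 360° − 309.8° = 50.2°.
Band runs from -112.4° eastward to -62.2°.

50.2°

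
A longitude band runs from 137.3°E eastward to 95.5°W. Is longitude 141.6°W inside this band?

Yes

Band width going east from +137.3° to -95.5°: ((-95.5 − 137.3) mod 360) = 127.2°.
Offset of -141.6° east of the west edge: ((-141.6 − 137.3) mod 360) = 81.1°.
81.1° ≤ 127.2° ⇒ inside.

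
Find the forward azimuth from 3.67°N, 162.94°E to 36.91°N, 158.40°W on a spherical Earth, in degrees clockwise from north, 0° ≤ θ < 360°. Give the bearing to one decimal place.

41.8°

Δλ = -158.40 − 162.94 = -321.34°; wrapped into (−180°, 180°]: 38.66°.
θ = atan2( sin Δλ · cos φ₂ , cos φ₁ · sin φ₂ − sin φ₁ · cos φ₂ · cos Δλ )
  = atan2(0.49950, 0.55936) = 41.764° → normalised to [0°, 360°): 41.764°.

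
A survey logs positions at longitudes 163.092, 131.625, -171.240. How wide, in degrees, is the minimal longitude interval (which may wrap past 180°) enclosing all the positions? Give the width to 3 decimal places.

Sort the longitudes: -171.240°, +131.625°, +163.092°.
Eastward gaps between consecutive values (wrapping around): 302.865°, 31.467°, 25.668°.
Largest gap = 302.865° ⇒ minimal covering band is its complement: 360° − 302.865° = 57.135°.
Band runs from +131.625° eastward to -171.240°, crossing the antimeridian.

57.135°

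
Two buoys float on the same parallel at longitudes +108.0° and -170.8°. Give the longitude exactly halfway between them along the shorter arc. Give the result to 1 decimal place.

Signed shortest Δλ from +108.0° to -170.8° is +81.2°.
Midpoint longitude = +108.0° + (+81.2°)/2 = +108.0° + 40.6° = +148.6°.
(The naïve average (+108.0 + -170.8)/2 = -31.4° is on the wrong side of the globe.)

+148.6°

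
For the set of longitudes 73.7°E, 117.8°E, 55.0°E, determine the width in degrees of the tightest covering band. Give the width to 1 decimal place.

Sort the longitudes: +55.0°, +73.7°, +117.8°.
Eastward gaps between consecutive values (wrapping around): 18.7°, 44.1°, 297.2°.
Largest gap = 297.2° ⇒ minimal covering band is its complement: 360° − 297.2° = 62.8°.
Band runs from +55.0° eastward to +117.8°.

62.8°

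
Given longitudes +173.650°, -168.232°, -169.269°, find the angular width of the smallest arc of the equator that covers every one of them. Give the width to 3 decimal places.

Sort the longitudes: -169.269°, -168.232°, +173.650°.
Eastward gaps between consecutive values (wrapping around): 1.037°, 341.882°, 17.081°.
Largest gap = 341.882° ⇒ minimal covering band is its complement: 360° − 341.882° = 18.118°.
Band runs from +173.650° eastward to -168.232°, crossing the antimeridian.

18.118°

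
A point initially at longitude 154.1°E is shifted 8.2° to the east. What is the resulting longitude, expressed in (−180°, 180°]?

Start at +154.1°; shift +8.2° → +162.3°.
+162.3° already lies in (−180°, 180°].

162.3°E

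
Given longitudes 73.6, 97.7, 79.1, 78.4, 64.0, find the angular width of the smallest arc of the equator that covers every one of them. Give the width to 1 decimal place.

33.7°

Sort the longitudes: +64.0°, +73.6°, +78.4°, +79.1°, +97.7°.
Eastward gaps between consecutive values (wrapping around): 9.6°, 4.8°, 0.7°, 18.6°, 326.3°.
Largest gap = 326.3° ⇒ minimal covering band is its complement: 360° − 326.3° = 33.7°.
Band runs from +64.0° eastward to +97.7°.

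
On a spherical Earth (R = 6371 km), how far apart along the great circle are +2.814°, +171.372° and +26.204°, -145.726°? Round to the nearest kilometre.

5260 km

Δλ = -145.726 − 171.372 = -317.098°; wrapped into (−180°, 180°]: 42.902°.
Δφ = 26.204 − 2.814 = 23.390°.
a = sin²(Δφ/2) + cos φ₁ · cos φ₂ · sin²(Δλ/2) = 0.160939.
c = 2·atan2(√a, √(1−a)) = 0.82559 rad → d = 6371·c ≈ 5259.85 km.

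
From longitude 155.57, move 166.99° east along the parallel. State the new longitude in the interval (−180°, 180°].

Start at +155.57°; shift +166.99° → +322.56°.
+322.56° lies outside (−180°, 180°]; subtract 360° → -37.44°.

-37.44°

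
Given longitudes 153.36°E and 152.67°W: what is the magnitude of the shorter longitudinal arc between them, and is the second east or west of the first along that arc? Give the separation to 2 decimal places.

53.97° east

Raw difference: -152.67 − 153.36 = -306.03°.
Normalise into (−180°, 180°]: -306.03° + 360° = 53.97°.
Positive ⇒ the second point lies to the east; separation 53.97°.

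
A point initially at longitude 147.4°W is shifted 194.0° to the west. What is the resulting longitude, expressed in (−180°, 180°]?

Start at -147.4°; shift −194.0° → -341.4°.
-341.4° lies outside (−180°, 180°]; add 360° → +18.6°.

18.6°E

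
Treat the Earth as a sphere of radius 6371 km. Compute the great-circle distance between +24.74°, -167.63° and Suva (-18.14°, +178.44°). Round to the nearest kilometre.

5001 km

Δλ = 178.44 − -167.63 = 346.07°; wrapped into (−180°, 180°]: -13.93°.
Δφ = -18.14 − 24.74 = -42.88°.
a = sin²(Δφ/2) + cos φ₁ · cos φ₂ · sin²(Δλ/2) = 0.146301.
c = 2·atan2(√a, √(1−a)) = 0.78499 rad → d = 6371·c ≈ 5001.15 km.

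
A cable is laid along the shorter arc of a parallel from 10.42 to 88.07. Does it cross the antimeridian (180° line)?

No

Signed shortest Δλ = ((88.07 − 10.42 + 180) mod 360) − 180 = 77.65°.
Going east by 77.65° from +10.42° reaches +88.07° without touching 180°.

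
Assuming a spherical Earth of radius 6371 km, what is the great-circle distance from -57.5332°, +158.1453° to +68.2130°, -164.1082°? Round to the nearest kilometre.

14316 km

Δλ = -164.1082 − 158.1453 = -322.2535°; wrapped into (−180°, 180°]: 37.7465°.
Δφ = 68.2130 − -57.5332 = 125.7462°.
a = sin²(Δφ/2) + cos φ₁ · cos φ₂ · sin²(Δλ/2) = 0.812946.
c = 2·atan2(√a, √(1−a)) = 2.24707 rad → d = 6371·c ≈ 14316.09 km.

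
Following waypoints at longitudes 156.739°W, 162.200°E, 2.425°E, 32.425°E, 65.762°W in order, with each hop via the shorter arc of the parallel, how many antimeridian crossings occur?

1

Leg 1: -156.739° → +162.200°, shortest Δλ = -41.061° (west) — crosses 180°.
Leg 2: +162.200° → +2.425°, shortest Δλ = -159.775° (west) — does not cross 180°.
Leg 3: +2.425° → +32.425°, shortest Δλ = 30.0° (east) — does not cross 180°.
Leg 4: +32.425° → -65.762°, shortest Δλ = -98.187° (west) — does not cross 180°.
Total crossings: 1.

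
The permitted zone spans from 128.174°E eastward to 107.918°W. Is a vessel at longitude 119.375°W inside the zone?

Yes

Band width going east from +128.174° to -107.918°: ((-107.918 − 128.174) mod 360) = 123.908°.
Offset of -119.375° east of the west edge: ((-119.375 − 128.174) mod 360) = 112.451°.
112.451° ≤ 123.908° ⇒ inside.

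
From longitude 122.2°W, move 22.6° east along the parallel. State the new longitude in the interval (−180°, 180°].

Start at -122.2°; shift +22.6° → -99.6°.
-99.6° already lies in (−180°, 180°].

99.6°W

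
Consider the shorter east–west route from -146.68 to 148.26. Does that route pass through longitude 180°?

Yes

Naïve |148.26 − -146.68| = 294.94° > 180°, so the shorter arc goes the other way round — across 180°.
Signed shortest Δλ = ((148.26 − -146.68 + 180) mod 360) − 180 = -65.06°.
Going west by 65.06° from -146.68° passes through 180° before reaching +148.26°.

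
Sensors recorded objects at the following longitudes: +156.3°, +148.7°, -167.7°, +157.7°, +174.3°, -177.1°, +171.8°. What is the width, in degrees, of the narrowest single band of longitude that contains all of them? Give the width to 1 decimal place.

Sort the longitudes: -177.1°, -167.7°, +148.7°, +156.3°, +157.7°, +171.8°, +174.3°.
Eastward gaps between consecutive values (wrapping around): 9.4°, 316.4°, 7.6°, 1.4°, 14.1°, 2.5°, 8.6°.
Largest gap = 316.4° ⇒ minimal covering band is its complement: 360° − 316.4° = 43.6°.
Band runs from +148.7° eastward to -167.7°, crossing the antimeridian.

43.6°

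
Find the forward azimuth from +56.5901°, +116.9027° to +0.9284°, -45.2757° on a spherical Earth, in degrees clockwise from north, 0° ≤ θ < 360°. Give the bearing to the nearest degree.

Δλ = -45.2757 − 116.9027 = -162.1784°.
θ = atan2( sin Δλ · cos φ₂ , cos φ₁ · sin φ₂ − sin φ₁ · cos φ₂ · cos Δλ )
  = atan2(-0.30601, 0.80351) = -20.849° → normalised to [0°, 360°): 339.151°.

339°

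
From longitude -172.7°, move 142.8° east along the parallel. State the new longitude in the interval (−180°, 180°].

Start at -172.7°; shift +142.8° → -29.9°.
-29.9° already lies in (−180°, 180°].

-29.9°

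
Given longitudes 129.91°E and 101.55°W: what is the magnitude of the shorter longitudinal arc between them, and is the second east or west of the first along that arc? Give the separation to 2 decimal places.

Raw difference: -101.55 − 129.91 = -231.46°.
Normalise into (−180°, 180°]: -231.46° + 360° = 128.54°.
Positive ⇒ the second point lies to the east; separation 128.54°.

128.54° east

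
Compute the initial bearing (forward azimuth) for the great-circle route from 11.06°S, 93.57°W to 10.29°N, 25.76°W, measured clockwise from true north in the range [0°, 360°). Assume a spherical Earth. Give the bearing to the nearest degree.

75°

Δλ = -25.76 − -93.57 = 67.81°.
θ = atan2( sin Δλ · cos φ₂ , cos φ₁ · sin φ₂ − sin φ₁ · cos φ₂ · cos Δλ )
  = atan2(0.91104, 0.24660) = 74.854° → normalised to [0°, 360°): 74.854°.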